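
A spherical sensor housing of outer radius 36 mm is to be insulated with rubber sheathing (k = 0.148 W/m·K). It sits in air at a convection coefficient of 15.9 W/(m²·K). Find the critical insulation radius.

For a sphere r_cr = 2k/h = 2×0.148/15.9
r_cr = 18.6 mm; since the bare radius (36 mm) is above r_cr, any added insulation will reduce heat loss.

r_cr ≈ 18.6 mm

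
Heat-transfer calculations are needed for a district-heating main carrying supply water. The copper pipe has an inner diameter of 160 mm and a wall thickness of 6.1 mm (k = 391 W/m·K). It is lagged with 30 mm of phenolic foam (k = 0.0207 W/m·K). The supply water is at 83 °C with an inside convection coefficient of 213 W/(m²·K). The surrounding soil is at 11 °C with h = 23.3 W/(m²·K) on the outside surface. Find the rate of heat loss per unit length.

Per-layer cylindrical resistances, series-summed:
R_inner film = 1/(h_i·2πr₁L) = 1/(213×2π×0.08×1) = 0.00934 K/W
R_copper pipe wall = ln(86.1/80)/(2π×391×1) = 2.991×10^-5 K/W
R_phenolic foam = ln(116.1/86.1)/(2π×0.0207×1) = 2.298 K/W
R_outer film = 1/(h_o·2πr_oL) = 1/(23.3×2π×0.1161×1) = 0.05883 K/W
R_total = 2.367 K/W
Q = ΔT/R_total = 72/2.367

q′ ≈ 30.4 W/m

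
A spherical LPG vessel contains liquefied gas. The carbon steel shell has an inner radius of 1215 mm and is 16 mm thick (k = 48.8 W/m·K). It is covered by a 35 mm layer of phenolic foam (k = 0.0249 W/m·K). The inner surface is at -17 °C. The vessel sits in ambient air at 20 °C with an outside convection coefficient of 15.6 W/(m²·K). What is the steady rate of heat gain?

Radial (spherical) resistances in series:
R_carbon steel shell = (1/1.215 − 1/1.231)/(4π×48.8) = 1.744×10^-5 K/W
R_phenolic foam = (1/1.231 − 1/1.266)/(4π×0.0249) = 0.07177 K/W
R_outer film = 1/(h·4πr_o²) = 1/(15.6×4π×1.266²) = 0.003183 K/W
R_total = 0.07497 K/W
Q = ΔT/R_total = 37/0.07497

Q ≈ 494 W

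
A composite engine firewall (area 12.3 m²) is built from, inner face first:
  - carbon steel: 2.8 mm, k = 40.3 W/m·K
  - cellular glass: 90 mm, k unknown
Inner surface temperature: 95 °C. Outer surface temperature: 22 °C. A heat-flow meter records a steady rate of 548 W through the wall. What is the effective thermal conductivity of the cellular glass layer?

Using the resistance-network approach (series):
R_carbon steel = L/(kA) = 0.0028/(40.3×12.3) = 5.649×10^-6 K/W
Sum of known resistances R_other = 5.649×10^-6 K/W
Total R = ΔT/Q = 73/548 = 0.1332 K/W
R_cellular glass = R_total − R_other = 0.1332 K/W
k = L/(R·A) = 0.09/(0.1332×12.3)

k ≈ 0.0549 W/(m·K)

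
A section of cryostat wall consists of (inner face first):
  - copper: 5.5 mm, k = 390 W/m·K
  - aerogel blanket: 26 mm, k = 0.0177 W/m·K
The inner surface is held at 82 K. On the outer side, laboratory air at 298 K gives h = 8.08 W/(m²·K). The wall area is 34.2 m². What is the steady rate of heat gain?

Q ≈ 4640 W

Series thermal resistances:
R_copper = L/(kA) = 0.0055/(390×34.2) = 4.124×10^-7 K/W
R_aerogel blanket = L/(kA) = 0.026/(0.0177×34.2) = 0.04295 K/W
R_outer film = 1/(h_o·A) = 1/(8.08×34.2) = 0.003619 K/W
R_total = 0.04657 K/W
Q = ΔT / R_total = 216 / 0.04657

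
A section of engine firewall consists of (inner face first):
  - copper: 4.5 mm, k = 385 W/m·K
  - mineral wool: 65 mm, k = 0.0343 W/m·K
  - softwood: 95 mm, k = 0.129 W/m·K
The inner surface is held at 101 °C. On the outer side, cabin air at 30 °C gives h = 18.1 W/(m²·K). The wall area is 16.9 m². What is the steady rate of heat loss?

Q ≈ 447 W

Treating each layer as a thermal resistance in series:
R_copper = L/(kA) = 0.0045/(385×16.9) = 6.916×10^-7 K/W
R_mineral wool = L/(kA) = 0.065/(0.0343×16.9) = 0.1121 K/W
R_softwood = L/(kA) = 0.095/(0.129×16.9) = 0.04358 K/W
R_outer film = 1/(h_o·A) = 1/(18.1×16.9) = 0.003269 K/W
R_total = 0.159 K/W
Q = ΔT / R_total = 71 / 0.159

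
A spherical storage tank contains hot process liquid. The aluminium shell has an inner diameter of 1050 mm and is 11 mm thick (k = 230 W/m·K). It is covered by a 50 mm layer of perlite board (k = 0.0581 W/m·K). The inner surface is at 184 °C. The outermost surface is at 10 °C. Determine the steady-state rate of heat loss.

Q ≈ 798 W

For a spherical shell R = (1/r₁ − 1/r₂)/(4πk); film R = 1/(h·4πr²). In series:
R_aluminium shell = (1/0.525 − 1/0.536)/(4π×230) = 1.352×10^-5 K/W
R_perlite board = (1/0.536 − 1/0.586)/(4π×0.0581) = 0.218 K/W
R_total = 0.218 K/W
Q = ΔT/R_total = 174/0.218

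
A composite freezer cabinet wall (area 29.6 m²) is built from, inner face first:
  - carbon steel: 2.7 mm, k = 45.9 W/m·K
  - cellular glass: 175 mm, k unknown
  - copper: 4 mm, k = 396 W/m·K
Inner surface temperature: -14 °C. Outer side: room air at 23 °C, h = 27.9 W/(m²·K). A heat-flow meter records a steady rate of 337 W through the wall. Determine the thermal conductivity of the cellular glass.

k ≈ 0.0545 W/(m·K)

Model the wall as resistances in series:
R_carbon steel = L/(kA) = 0.0027/(45.9×29.6) = 1.987×10^-6 K/W
R_copper = L/(kA) = 0.004/(396×29.6) = 3.413×10^-7 K/W
R_outer film = 1/(h_o·A) = 1/(27.9×29.6) = 0.001211 K/W
Sum of known resistances R_other = 0.001213 K/W
Total R = ΔT/Q = 37/337 = 0.1098 K/W
R_cellular glass = R_total − R_other = 0.1086 K/W
k = L/(R·A) = 0.175/(0.1086×29.6)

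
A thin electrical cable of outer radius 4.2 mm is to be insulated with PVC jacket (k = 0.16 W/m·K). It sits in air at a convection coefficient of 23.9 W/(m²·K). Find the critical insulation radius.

For a cylinder r_cr = k/h = 0.16/23.9
r_cr = 6.69 mm; since the bare radius (4.2 mm) is below r_cr, adding a thin layer of insulation will *increase* heat loss.

r_cr ≈ 6.69 mm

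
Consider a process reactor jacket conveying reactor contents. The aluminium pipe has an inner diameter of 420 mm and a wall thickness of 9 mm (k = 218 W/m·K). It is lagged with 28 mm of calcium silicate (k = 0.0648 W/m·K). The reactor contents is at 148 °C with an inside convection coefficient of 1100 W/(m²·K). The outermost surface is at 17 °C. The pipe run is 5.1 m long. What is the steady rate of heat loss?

Per-layer cylindrical resistances, series-summed:
R_inner film = 1/(h_i·2πr₁L) = 1/(1100×2π×0.21×5.1) = 1.351×10^-4 K/W
R_aluminium pipe wall = ln(219/210)/(2π×218×5.1) = 6.007×10^-6 K/W
R_calcium silicate = ln(247/219)/(2π×0.0648×5.1) = 0.05794 K/W
R_total = 0.05808 K/W
Q = ΔT/R_total = 131/0.05808

Q ≈ 2260 W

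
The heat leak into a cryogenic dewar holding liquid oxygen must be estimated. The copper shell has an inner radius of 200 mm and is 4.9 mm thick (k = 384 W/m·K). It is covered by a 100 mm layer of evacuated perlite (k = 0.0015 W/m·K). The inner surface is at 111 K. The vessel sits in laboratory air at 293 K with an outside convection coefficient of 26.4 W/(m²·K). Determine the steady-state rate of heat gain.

Each spherical layer contributes R = (1/r_i − 1/r_o)/(4πk):
R_copper shell = (1/0.2 − 1/0.2049)/(4π×384) = 2.478×10^-5 K/W
R_evacuated perlite = (1/0.2049 − 1/0.3049)/(4π×0.0015) = 84.92 K/W
R_outer film = 1/(h·4πr_o²) = 1/(26.4×4π×0.3049²) = 0.03242 K/W
R_total = 84.95 K/W
Q = ΔT/R_total = 182/84.95

Q ≈ 2.14 W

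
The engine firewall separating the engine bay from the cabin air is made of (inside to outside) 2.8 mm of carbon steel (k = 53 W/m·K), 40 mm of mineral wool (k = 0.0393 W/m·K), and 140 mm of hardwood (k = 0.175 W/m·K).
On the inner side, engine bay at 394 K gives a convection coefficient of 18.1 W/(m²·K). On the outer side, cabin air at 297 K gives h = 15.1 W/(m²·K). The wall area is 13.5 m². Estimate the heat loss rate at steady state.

Q ≈ 675 W

Thermal resistances in series:
R_inner film = 1/(h_i·A) = 1/(18.1×13.5) = 0.004092 K/W
R_carbon steel = L/(kA) = 0.0028/(53×13.5) = 3.913×10^-6 K/W
R_mineral wool = L/(kA) = 0.04/(0.0393×13.5) = 0.07539 K/W
R_hardwood = L/(kA) = 0.14/(0.175×13.5) = 0.05926 K/W
R_outer film = 1/(h_o·A) = 1/(15.1×13.5) = 0.004906 K/W
R_total = 0.1437 K/W
Q = ΔT / R_total = 97 / 0.1437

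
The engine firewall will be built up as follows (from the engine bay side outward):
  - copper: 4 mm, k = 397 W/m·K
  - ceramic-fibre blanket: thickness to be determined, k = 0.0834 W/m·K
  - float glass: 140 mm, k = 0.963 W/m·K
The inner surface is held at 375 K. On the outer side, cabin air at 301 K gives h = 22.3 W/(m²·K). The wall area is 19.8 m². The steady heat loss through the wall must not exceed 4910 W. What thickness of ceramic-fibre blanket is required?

Treating each layer as a thermal resistance in series:
R_copper = L/(kA) = 0.004/(397×19.8) = 5.089×10^-7 K/W
R_float glass = L/(kA) = 0.14/(0.963×19.8) = 0.007342 K/W
R_outer film = 1/(h_o·A) = 1/(22.3×19.8) = 0.002265 K/W
Sum of the known resistances R_other = 0.009608 K/W
Required total resistance R_tot = ΔT/Q_allow = 74/4910 = 0.01507 K/W
R_ceramic-fibre blanket = R_tot − R_other = 0.005464 K/W
L = R·k·A = 0.005464×0.0834×19.8

L ≈ 9.02 mm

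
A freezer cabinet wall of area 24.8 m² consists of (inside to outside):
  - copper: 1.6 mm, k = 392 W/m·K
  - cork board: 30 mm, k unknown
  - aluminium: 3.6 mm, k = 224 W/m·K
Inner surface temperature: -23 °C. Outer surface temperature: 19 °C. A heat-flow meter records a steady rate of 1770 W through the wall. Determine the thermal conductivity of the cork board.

Series thermal resistances:
R_copper = L/(kA) = 0.0016/(392×24.8) = 1.646×10^-7 K/W
R_aluminium = L/(kA) = 0.0036/(224×24.8) = 6.48×10^-7 K/W
Sum of known resistances R_other = 8.126×10^-7 K/W
Total R = ΔT/Q = 42/1770 = 0.02373 K/W
R_cork board = R_total − R_other = 0.02373 K/W
k = L/(R·A) = 0.03/(0.02373×24.8)

k ≈ 0.051 W/(m·K)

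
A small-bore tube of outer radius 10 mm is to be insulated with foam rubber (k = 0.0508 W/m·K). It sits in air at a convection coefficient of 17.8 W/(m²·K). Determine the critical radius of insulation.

r_cr ≈ 2.85 mm

For a cylinder r_cr = k/h = 0.0508/17.8
r_cr = 2.85 mm; since the bare radius (10 mm) is above r_cr, any added insulation will reduce heat loss.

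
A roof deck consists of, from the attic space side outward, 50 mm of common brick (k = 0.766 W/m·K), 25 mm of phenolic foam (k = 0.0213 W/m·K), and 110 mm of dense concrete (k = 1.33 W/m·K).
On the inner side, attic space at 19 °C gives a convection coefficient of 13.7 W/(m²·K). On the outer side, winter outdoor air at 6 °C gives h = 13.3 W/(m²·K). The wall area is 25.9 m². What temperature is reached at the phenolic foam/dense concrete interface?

T ≈ 7.4 °C

Model the wall as resistances in series:
R_inner film = 1/(h_i·A) = 1/(13.7×25.9) = 0.002818 K/W
R_common brick = L/(kA) = 0.05/(0.766×25.9) = 0.00252 K/W
R_phenolic foam = L/(kA) = 0.025/(0.0213×25.9) = 0.04532 K/W
R_dense concrete = L/(kA) = 0.11/(1.33×25.9) = 0.003193 K/W
R_outer film = 1/(h_o·A) = 1/(13.3×25.9) = 0.002903 K/W
R_total = 0.05675 K/W;  Q = ΔT/R_total = 13/0.05675 = 229.1 W
T_interface = T_inner − Q·ΣR(inner→interface) = 19 − 229×0.05066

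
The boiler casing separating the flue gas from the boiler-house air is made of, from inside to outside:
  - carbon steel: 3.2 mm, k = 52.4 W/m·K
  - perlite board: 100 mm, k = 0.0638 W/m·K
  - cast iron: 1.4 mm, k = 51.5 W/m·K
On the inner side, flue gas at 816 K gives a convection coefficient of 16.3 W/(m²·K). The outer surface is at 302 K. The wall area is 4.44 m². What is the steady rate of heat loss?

Thermal resistances in series:
R_inner film = 1/(h_i·A) = 1/(16.3×4.44) = 0.01382 K/W
R_carbon steel = L/(kA) = 0.0032/(52.4×4.44) = 1.375×10^-5 K/W
R_perlite board = L/(kA) = 0.1/(0.0638×4.44) = 0.353 K/W
R_cast iron = L/(kA) = 0.0014/(51.5×4.44) = 6.123×10^-6 K/W
R_total = 0.3669 K/W
Q = ΔT / R_total = 514 / 0.3669

Q ≈ 1400 W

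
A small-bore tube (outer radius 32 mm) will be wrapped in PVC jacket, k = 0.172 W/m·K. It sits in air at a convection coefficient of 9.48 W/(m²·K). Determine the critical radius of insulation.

For a cylinder r_cr = k/h = 0.172/9.48
r_cr = 18.1 mm; since the bare radius (32 mm) is above r_cr, any added insulation will reduce heat loss.

r_cr ≈ 18.1 mm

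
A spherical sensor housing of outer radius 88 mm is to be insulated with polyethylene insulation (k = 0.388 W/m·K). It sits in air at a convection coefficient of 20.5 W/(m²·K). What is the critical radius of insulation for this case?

r_cr ≈ 37.9 mm

For a sphere r_cr = 2k/h = 2×0.388/20.5
r_cr = 37.9 mm; since the bare radius (88 mm) is above r_cr, any added insulation will reduce heat loss.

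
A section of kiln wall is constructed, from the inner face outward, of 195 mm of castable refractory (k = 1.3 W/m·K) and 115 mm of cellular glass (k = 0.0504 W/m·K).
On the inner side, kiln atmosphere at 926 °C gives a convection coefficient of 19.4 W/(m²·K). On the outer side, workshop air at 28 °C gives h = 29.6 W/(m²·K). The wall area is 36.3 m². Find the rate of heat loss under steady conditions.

Q ≈ 13000 W

Model the wall as resistances in series:
R_inner film = 1/(h_i·A) = 1/(19.4×36.3) = 0.00142 K/W
R_castable refractory = L/(kA) = 0.195/(1.3×36.3) = 0.004132 K/W
R_cellular glass = L/(kA) = 0.115/(0.0504×36.3) = 0.06286 K/W
R_outer film = 1/(h_o·A) = 1/(29.6×36.3) = 9.307×10^-4 K/W
R_total = 0.06934 K/W
Q = ΔT / R_total = 898 / 0.06934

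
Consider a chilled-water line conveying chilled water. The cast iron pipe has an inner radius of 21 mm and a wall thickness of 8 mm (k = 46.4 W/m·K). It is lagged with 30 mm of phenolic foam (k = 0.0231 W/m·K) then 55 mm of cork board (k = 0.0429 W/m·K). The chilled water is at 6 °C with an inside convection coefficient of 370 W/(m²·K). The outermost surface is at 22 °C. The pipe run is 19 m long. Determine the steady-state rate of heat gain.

Cylindrical conduction, so R = ln(r₂/r₁)/(2πkL) per layer, in series:
R_inner film = 1/(h_i·2πr₁L) = 1/(370×2π×0.021×19) = 0.001078 K/W
R_cast iron pipe wall = ln(29/21)/(2π×46.4×19) = 5.827×10^-5 K/W
R_phenolic foam = ln(59/29)/(2π×0.0231×19) = 0.2575 K/W
R_cork board = ln(114/59)/(2π×0.0429×19) = 0.1286 K/W
R_total = 0.3873 K/W
Q = ΔT/R_total = 16/0.3873

Q ≈ 41.3 W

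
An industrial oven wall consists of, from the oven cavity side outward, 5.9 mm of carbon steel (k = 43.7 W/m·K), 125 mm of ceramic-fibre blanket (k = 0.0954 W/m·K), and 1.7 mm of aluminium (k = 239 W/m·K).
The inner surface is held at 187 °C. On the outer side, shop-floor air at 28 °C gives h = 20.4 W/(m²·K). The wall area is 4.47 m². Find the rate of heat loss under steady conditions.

Treating each layer as a thermal resistance in series:
R_carbon steel = L/(kA) = 0.0059/(43.7×4.47) = 3.02×10^-5 K/W
R_ceramic-fibre blanket = L/(kA) = 0.125/(0.0954×4.47) = 0.2931 K/W
R_aluminium = L/(kA) = 0.0017/(239×4.47) = 1.591×10^-6 K/W
R_outer film = 1/(h_o·A) = 1/(20.4×4.47) = 0.01097 K/W
R_total = 0.3041 K/W
Q = ΔT / R_total = 159 / 0.3041

Q ≈ 523 W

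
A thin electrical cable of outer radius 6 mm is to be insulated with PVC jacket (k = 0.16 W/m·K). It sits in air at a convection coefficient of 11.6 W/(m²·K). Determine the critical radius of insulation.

For a cylinder r_cr = k/h = 0.16/11.6
r_cr = 13.8 mm; since the bare radius (6 mm) is below r_cr, adding a thin layer of insulation will *increase* heat loss.

r_cr ≈ 13.8 mm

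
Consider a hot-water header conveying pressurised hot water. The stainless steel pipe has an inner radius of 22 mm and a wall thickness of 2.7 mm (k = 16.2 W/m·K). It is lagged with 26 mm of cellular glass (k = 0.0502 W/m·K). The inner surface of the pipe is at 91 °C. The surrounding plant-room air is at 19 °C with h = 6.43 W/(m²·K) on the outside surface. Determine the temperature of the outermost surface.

T ≈ 31.7 °C

For a radial system each layer contributes R = ln(r_out/r_in)/(2πkL); films add R = 1/(hA).
R_stainless steel pipe wall = ln(24.7/22)/(2π×16.2×1) = 0.001137 K/W
R_cellular glass = ln(50.7/24.7)/(2π×0.0502×1) = 2.28 K/W
R_outer film = 1/(h_o·2πr_oL) = 1/(6.43×2π×0.0507×1) = 0.4882 K/W
R_total = 2.769 K/W
Q = ΔT/R_total = 72/2.769
Q = 26 W/m
T_interface = T_inner − Q·ΣR(inner→interface) = 91 − 26×2.281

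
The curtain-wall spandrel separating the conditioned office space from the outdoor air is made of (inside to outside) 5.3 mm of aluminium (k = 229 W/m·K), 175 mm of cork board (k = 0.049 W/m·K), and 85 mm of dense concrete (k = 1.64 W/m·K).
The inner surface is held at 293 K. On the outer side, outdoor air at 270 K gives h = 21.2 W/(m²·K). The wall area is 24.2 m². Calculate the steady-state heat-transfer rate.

Q ≈ 152 W

Model the wall as resistances in series:
R_aluminium = L/(kA) = 0.0053/(229×24.2) = 9.564×10^-7 K/W
R_cork board = L/(kA) = 0.175/(0.049×24.2) = 0.1476 K/W
R_dense concrete = L/(kA) = 0.085/(1.64×24.2) = 0.002142 K/W
R_outer film = 1/(h_o·A) = 1/(21.2×24.2) = 0.001949 K/W
R_total = 0.1517 K/W
Q = ΔT / R_total = 23 / 0.1517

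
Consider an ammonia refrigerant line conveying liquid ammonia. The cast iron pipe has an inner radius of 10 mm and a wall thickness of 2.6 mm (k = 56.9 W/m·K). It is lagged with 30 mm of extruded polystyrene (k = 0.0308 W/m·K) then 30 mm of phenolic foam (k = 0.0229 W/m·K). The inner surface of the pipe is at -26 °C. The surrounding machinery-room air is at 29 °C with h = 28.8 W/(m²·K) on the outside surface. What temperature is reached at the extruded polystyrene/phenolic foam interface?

Treating each annulus and film as a series resistance:
R_cast iron pipe wall = ln(12.6/10)/(2π×56.9×1) = 6.464×10^-4 K/W
R_extruded polystyrene = ln(42.6/12.6)/(2π×0.0308×1) = 6.295 K/W
R_phenolic foam = ln(72.6/42.6)/(2π×0.0229×1) = 3.705 K/W
R_outer film = 1/(h_o·2πr_oL) = 1/(28.8×2π×0.0726×1) = 0.07612 K/W
R_total = 10.08 K/W
Q = ΔT/R_total = 55/10.08
Q = 5.46 W/m
T_interface = T_inner + Q·ΣR(inner→interface) = -26 + 5.46×6.295

T ≈ 8.36 °C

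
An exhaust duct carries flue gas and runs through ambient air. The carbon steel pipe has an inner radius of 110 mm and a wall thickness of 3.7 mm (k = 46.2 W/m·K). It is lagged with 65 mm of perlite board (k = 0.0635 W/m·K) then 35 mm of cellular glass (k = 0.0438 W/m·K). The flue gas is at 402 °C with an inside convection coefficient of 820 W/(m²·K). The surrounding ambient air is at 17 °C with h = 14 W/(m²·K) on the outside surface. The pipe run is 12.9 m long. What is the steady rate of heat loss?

Radial resistances (cylindrical: R_cond = ln(r_o/r_i)/(2πkL), R_conv = 1/(h·2πrL)):
R_inner film = 1/(h_i·2πr₁L) = 1/(820×2π×0.11×12.9) = 1.368×10^-4 K/W
R_carbon steel pipe wall = ln(113.7/110)/(2π×46.2×12.9) = 8.835×10^-6 K/W
R_perlite board = ln(178.7/113.7)/(2π×0.0635×12.9) = 0.08785 K/W
R_cellular glass = ln(213.7/178.7)/(2π×0.0438×12.9) = 0.05038 K/W
R_outer film = 1/(h_o·2πr_oL) = 1/(14×2π×0.2137×12.9) = 0.004124 K/W
R_total = 0.1425 K/W
Q = ΔT/R_total = 385/0.1425

Q ≈ 2700 W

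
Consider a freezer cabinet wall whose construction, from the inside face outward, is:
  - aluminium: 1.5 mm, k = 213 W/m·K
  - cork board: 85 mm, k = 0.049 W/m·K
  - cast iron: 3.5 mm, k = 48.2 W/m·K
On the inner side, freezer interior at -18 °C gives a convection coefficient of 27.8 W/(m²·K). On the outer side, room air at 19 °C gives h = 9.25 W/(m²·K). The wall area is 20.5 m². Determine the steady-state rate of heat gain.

Series thermal resistances:
R_inner film = 1/(h_i·A) = 1/(27.8×20.5) = 0.001755 K/W
R_aluminium = L/(kA) = 0.0015/(213×20.5) = 3.435×10^-7 K/W
R_cork board = L/(kA) = 0.085/(0.049×20.5) = 0.08462 K/W
R_cast iron = L/(kA) = 0.0035/(48.2×20.5) = 3.542×10^-6 K/W
R_outer film = 1/(h_o·A) = 1/(9.25×20.5) = 0.005274 K/W
R_total = 0.09165 K/W
Q = ΔT / R_total = 37 / 0.09165

Q ≈ 404 W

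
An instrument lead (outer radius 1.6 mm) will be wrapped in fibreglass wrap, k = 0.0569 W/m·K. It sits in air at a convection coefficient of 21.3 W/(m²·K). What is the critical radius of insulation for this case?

For a cylinder r_cr = k/h = 0.0569/21.3
r_cr = 2.67 mm; since the bare radius (1.6 mm) is below r_cr, adding a thin layer of insulation will *increase* heat loss.

r_cr ≈ 2.67 mm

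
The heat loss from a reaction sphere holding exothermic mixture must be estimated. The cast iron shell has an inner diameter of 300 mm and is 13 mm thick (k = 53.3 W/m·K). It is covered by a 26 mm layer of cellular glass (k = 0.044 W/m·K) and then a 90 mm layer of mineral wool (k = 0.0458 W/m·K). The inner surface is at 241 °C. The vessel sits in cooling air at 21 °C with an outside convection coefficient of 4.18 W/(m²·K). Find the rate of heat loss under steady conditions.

Q ≈ 46.4 W

Radial (spherical) resistances in series:
R_cast iron shell = (1/0.15 − 1/0.163)/(4π×53.3) = 7.938×10^-4 K/W
R_cellular glass = (1/0.163 − 1/0.189)/(4π×0.044) = 1.526 K/W
R_mineral wool = (1/0.189 − 1/0.279)/(4π×0.0458) = 2.966 K/W
R_outer film = 1/(h·4πr_o²) = 1/(4.18×4π×0.279²) = 0.2446 K/W
R_total = 4.737 K/W
Q = ΔT/R_total = 220/4.737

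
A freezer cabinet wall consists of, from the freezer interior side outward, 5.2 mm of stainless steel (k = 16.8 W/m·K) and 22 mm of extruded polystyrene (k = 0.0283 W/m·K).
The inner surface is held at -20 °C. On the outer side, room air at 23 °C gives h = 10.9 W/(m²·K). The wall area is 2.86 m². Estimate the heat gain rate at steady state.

Treating each layer as a thermal resistance in series:
R_stainless steel = L/(kA) = 0.0052/(16.8×2.86) = 1.082×10^-4 K/W
R_extruded polystyrene = L/(kA) = 0.022/(0.0283×2.86) = 0.2718 K/W
R_outer film = 1/(h_o·A) = 1/(10.9×2.86) = 0.03208 K/W
R_total = 0.304 K/W
Q = ΔT / R_total = 43 / 0.304

Q ≈ 141 W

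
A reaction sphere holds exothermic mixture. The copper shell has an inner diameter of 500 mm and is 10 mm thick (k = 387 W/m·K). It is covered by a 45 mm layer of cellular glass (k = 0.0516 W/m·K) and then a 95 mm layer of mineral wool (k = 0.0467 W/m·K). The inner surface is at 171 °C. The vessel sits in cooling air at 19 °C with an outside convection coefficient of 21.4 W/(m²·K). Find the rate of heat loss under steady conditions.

Q ≈ 68.3 W

Spherical conduction: R = (1/r_in − 1/r_out)/(4πk) per layer; series-sum.
R_copper shell = (1/0.25 − 1/0.26)/(4π×387) = 3.163×10^-5 K/W
R_cellular glass = (1/0.26 − 1/0.305)/(4π×0.0516) = 0.8751 K/W
R_mineral wool = (1/0.305 − 1/0.4)/(4π×0.0467) = 1.327 K/W
R_outer film = 1/(h·4πr_o²) = 1/(21.4×4π×0.4²) = 0.02324 K/W
R_total = 2.225 K/W
Q = ΔT/R_total = 152/2.225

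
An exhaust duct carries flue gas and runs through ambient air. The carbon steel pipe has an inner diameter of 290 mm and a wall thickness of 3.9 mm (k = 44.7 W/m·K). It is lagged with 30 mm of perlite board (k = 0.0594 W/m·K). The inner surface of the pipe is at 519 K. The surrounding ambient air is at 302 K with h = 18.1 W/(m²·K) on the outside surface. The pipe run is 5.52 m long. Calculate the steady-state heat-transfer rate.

Q ≈ 2210 W

Treating each annulus and film as a series resistance:
R_carbon steel pipe wall = ln(148.9/145)/(2π×44.7×5.52) = 1.712×10^-5 K/W
R_perlite board = ln(178.9/148.9)/(2π×0.0594×5.52) = 0.0891 K/W
R_outer film = 1/(h_o·2πr_oL) = 1/(18.1×2π×0.1789×5.52) = 0.008904 K/W
R_total = 0.09802 K/W
Q = ΔT/R_total = 217/0.09802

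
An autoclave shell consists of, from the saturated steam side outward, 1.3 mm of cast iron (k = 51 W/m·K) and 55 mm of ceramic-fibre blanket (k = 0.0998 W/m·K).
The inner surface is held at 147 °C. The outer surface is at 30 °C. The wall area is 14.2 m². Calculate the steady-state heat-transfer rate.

Thermal resistances in series:
R_cast iron = L/(kA) = 0.0013/(51×14.2) = 1.795×10^-6 K/W
R_ceramic-fibre blanket = L/(kA) = 0.055/(0.0998×14.2) = 0.03881 K/W
R_total = 0.03881 K/W
Q = ΔT / R_total = 117 / 0.03881

Q ≈ 3010 W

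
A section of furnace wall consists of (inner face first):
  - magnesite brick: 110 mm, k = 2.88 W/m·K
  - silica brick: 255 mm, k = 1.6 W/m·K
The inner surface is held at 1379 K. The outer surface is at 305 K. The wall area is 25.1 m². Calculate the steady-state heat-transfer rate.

Model the wall as resistances in series:
R_magnesite brick = L/(kA) = 0.11/(2.88×25.1) = 0.001522 K/W
R_silica brick = L/(kA) = 0.255/(1.6×25.1) = 0.00635 K/W
R_total = 0.007871 K/W
Q = ΔT / R_total = 1074 / 0.007871

Q ≈ 136000 W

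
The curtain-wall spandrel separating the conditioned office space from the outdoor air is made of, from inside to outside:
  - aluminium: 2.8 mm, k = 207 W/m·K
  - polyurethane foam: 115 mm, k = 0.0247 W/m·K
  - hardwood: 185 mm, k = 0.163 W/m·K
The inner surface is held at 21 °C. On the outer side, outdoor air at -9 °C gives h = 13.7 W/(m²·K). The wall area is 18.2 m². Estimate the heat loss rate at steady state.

Q ≈ 93.1 W

Using the resistance-network approach (series):
R_aluminium = L/(kA) = 0.0028/(207×18.2) = 7.432×10^-7 K/W
R_polyurethane foam = L/(kA) = 0.115/(0.0247×18.2) = 0.2558 K/W
R_hardwood = L/(kA) = 0.185/(0.163×18.2) = 0.06236 K/W
R_outer film = 1/(h_o·A) = 1/(13.7×18.2) = 0.004011 K/W
R_total = 0.3222 K/W
Q = ΔT / R_total = 30 / 0.3222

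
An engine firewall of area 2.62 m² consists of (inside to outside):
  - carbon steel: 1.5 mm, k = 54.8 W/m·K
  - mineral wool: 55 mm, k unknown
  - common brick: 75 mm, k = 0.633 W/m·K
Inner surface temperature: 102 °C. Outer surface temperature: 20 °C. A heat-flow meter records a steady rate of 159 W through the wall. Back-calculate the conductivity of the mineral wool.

Series thermal resistances:
R_carbon steel = L/(kA) = 0.0015/(54.8×2.62) = 1.045×10^-5 K/W
R_common brick = L/(kA) = 0.075/(0.633×2.62) = 0.04522 K/W
Sum of known resistances R_other = 0.04523 K/W
Total R = ΔT/Q = 82/159 = 0.5157 K/W
R_mineral wool = R_total − R_other = 0.4705 K/W
k = L/(R·A) = 0.055/(0.4705×2.62)

k ≈ 0.0446 W/(m·K)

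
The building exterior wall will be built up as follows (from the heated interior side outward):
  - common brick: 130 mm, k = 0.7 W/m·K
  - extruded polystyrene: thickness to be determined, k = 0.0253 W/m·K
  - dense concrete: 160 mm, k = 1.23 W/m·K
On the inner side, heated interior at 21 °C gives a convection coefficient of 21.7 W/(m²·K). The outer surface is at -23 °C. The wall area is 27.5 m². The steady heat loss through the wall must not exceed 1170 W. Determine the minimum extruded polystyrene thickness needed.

L ≈ 17 mm

Thermal resistances in series:
R_inner film = 1/(h_i·A) = 1/(21.7×27.5) = 0.001676 K/W
R_common brick = L/(kA) = 0.13/(0.7×27.5) = 0.006753 K/W
R_dense concrete = L/(kA) = 0.16/(1.23×27.5) = 0.00473 K/W
Sum of the known resistances R_other = 0.01316 K/W
Required total resistance R_tot = ΔT/Q_allow = 44/1170 = 0.03761 K/W
R_extruded polystyrene = R_tot − R_other = 0.02445 K/W
L = R·k·A = 0.02445×0.0253×27.5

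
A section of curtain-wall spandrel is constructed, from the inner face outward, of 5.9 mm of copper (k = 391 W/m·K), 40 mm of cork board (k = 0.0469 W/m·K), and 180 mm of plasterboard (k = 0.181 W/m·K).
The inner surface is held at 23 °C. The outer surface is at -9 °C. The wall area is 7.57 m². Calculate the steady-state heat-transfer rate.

Thermal resistances in series:
R_copper = L/(kA) = 0.0059/(391×7.57) = 1.993×10^-6 K/W
R_cork board = L/(kA) = 0.04/(0.0469×7.57) = 0.1127 K/W
R_plasterboard = L/(kA) = 0.18/(0.181×7.57) = 0.1314 K/W
R_total = 0.244 K/W
Q = ΔT / R_total = 32 / 0.244

Q ≈ 131 W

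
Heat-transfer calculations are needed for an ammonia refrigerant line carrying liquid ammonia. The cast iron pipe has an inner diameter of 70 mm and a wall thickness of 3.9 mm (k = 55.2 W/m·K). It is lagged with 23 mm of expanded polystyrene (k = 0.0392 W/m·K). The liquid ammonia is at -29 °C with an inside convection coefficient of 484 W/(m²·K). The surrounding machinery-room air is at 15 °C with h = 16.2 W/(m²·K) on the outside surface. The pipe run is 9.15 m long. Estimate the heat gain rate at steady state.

Treating each annulus and film as a series resistance:
R_inner film = 1/(h_i·2πr₁L) = 1/(484×2π×0.035×9.15) = 0.001027 K/W
R_cast iron pipe wall = ln(38.9/35)/(2π×55.2×9.15) = 3.329×10^-5 K/W
R_expanded polystyrene = ln(61.9/38.9)/(2π×0.0392×9.15) = 0.2061 K/W
R_outer film = 1/(h_o·2πr_oL) = 1/(16.2×2π×0.0619×9.15) = 0.01735 K/W
R_total = 0.2245 K/W
Q = ΔT/R_total = 44/0.2245

Q ≈ 196 W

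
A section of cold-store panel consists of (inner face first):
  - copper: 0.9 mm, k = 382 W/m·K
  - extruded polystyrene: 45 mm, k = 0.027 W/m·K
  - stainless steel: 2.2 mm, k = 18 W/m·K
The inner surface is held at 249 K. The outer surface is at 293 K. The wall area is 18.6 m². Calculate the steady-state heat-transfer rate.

Series thermal resistances:
R_copper = L/(kA) = 0.0009/(382×18.6) = 1.267×10^-7 K/W
R_extruded polystyrene = L/(kA) = 0.045/(0.027×18.6) = 0.08961 K/W
R_stainless steel = L/(kA) = 0.0022/(18×18.6) = 6.571×10^-6 K/W
R_total = 0.08961 K/W
Q = ΔT / R_total = 44 / 0.08961

Q ≈ 491 W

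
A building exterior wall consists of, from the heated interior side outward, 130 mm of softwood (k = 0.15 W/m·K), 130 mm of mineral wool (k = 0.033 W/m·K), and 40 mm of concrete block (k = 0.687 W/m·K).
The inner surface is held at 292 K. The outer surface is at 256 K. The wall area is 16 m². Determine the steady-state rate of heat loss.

Thermal resistances in series:
R_softwood = L/(kA) = 0.13/(0.15×16) = 0.05417 K/W
R_mineral wool = L/(kA) = 0.13/(0.033×16) = 0.2462 K/W
R_concrete block = L/(kA) = 0.04/(0.687×16) = 0.003639 K/W
R_total = 0.304 K/W
Q = ΔT / R_total = 36 / 0.304

Q ≈ 118 W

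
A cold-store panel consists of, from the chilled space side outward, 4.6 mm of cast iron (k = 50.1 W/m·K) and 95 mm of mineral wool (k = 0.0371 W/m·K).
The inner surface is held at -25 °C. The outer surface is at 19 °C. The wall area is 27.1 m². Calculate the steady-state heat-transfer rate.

Q ≈ 466 W

Using the resistance-network approach (series):
R_cast iron = L/(kA) = 0.0046/(50.1×27.1) = 3.388×10^-6 K/W
R_mineral wool = L/(kA) = 0.095/(0.0371×27.1) = 0.09449 K/W
R_total = 0.09449 K/W
Q = ΔT / R_total = 44 / 0.09449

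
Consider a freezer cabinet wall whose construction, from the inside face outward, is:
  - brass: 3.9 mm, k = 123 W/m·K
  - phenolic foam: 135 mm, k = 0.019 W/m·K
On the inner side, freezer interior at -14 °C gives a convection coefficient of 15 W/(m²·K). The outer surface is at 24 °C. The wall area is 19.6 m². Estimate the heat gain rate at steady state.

Q ≈ 104 W

Thermal resistances in series:
R_inner film = 1/(h_i·A) = 1/(15×19.6) = 0.003401 K/W
R_brass = L/(kA) = 0.0039/(123×19.6) = 1.618×10^-6 K/W
R_phenolic foam = L/(kA) = 0.135/(0.019×19.6) = 0.3625 K/W
R_total = 0.3659 K/W
Q = ΔT / R_total = 38 / 0.3659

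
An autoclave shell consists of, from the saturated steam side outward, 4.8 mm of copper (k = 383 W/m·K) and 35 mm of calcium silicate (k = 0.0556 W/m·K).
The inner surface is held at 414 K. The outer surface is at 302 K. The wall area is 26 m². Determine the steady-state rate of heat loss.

Using the resistance-network approach (series):
R_copper = L/(kA) = 0.0048/(383×26) = 4.82×10^-7 K/W
R_calcium silicate = L/(kA) = 0.035/(0.0556×26) = 0.02421 K/W
R_total = 0.02421 K/W
Q = ΔT / R_total = 112 / 0.02421

Q ≈ 4630 W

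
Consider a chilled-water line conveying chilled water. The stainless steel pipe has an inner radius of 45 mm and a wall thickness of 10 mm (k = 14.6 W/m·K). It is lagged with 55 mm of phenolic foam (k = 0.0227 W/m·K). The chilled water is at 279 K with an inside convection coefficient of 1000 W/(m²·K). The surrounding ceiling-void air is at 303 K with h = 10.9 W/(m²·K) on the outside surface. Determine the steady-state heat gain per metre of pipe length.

Per-layer cylindrical resistances, series-summed:
R_inner film = 1/(h_i·2πr₁L) = 1/(1000×2π×0.045×1) = 0.003537 K/W
R_stainless steel pipe wall = ln(55/45)/(2π×14.6×1) = 0.002188 K/W
R_phenolic foam = ln(110/55)/(2π×0.0227×1) = 4.86 K/W
R_outer film = 1/(h_o·2πr_oL) = 1/(10.9×2π×0.11×1) = 0.1327 K/W
R_total = 4.998 K/W
Q = ΔT/R_total = 24/4.998

q′ ≈ 4.8 W/m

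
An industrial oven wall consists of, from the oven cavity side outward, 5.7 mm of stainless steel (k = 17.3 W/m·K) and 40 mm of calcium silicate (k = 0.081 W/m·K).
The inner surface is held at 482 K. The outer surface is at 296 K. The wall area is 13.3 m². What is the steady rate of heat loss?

Series thermal resistances:
R_stainless steel = L/(kA) = 0.0057/(17.3×13.3) = 2.477×10^-5 K/W
R_calcium silicate = L/(kA) = 0.04/(0.081×13.3) = 0.03713 K/W
R_total = 0.03715 K/W
Q = ΔT / R_total = 186 / 0.03715

Q ≈ 5010 W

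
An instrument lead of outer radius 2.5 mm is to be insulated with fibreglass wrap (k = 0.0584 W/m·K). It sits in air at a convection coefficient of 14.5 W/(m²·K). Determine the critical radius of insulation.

For a cylinder r_cr = k/h = 0.0584/14.5
r_cr = 4.03 mm; since the bare radius (2.5 mm) is below r_cr, adding a thin layer of insulation will *increase* heat loss.

r_cr ≈ 4.03 mm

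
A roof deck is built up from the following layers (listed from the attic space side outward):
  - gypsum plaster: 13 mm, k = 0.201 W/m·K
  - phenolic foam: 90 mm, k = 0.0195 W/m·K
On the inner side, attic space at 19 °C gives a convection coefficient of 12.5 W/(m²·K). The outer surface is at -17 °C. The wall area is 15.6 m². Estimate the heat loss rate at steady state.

Q ≈ 118 W

Model the wall as resistances in series:
R_inner film = 1/(h_i·A) = 1/(12.5×15.6) = 0.005128 K/W
R_gypsum plaster = L/(kA) = 0.013/(0.201×15.6) = 0.004146 K/W
R_phenolic foam = L/(kA) = 0.09/(0.0195×15.6) = 0.2959 K/W
R_total = 0.3051 K/W
Q = ΔT / R_total = 36 / 0.3051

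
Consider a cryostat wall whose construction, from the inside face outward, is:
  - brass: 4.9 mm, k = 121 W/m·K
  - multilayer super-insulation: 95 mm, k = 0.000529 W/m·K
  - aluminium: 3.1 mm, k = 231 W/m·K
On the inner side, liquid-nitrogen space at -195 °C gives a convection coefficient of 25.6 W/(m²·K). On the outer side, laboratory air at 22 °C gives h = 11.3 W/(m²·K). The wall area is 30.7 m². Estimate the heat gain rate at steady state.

Q ≈ 37.1 W

Treating each layer as a thermal resistance in series:
R_inner film = 1/(h_i·A) = 1/(25.6×30.7) = 0.001272 K/W
R_brass = L/(kA) = 0.0049/(121×30.7) = 1.319×10^-6 K/W
R_multilayer super-insulation = L/(kA) = 0.095/(0.000529×30.7) = 5.85 K/W
R_aluminium = L/(kA) = 0.0031/(231×30.7) = 4.371×10^-7 K/W
R_outer film = 1/(h_o·A) = 1/(11.3×30.7) = 0.002883 K/W
R_total = 5.854 K/W
Q = ΔT / R_total = 217 / 5.854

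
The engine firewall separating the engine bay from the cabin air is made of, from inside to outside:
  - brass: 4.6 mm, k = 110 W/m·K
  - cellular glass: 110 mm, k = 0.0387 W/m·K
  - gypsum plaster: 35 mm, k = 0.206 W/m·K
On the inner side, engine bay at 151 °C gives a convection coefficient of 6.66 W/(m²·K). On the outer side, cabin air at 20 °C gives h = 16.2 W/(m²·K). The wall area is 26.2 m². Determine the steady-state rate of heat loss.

Model the wall as resistances in series:
R_inner film = 1/(h_i·A) = 1/(6.66×26.2) = 0.005731 K/W
R_brass = L/(kA) = 0.0046/(110×26.2) = 1.596×10^-6 K/W
R_cellular glass = L/(kA) = 0.11/(0.0387×26.2) = 0.1085 K/W
R_gypsum plaster = L/(kA) = 0.035/(0.206×26.2) = 0.006485 K/W
R_outer film = 1/(h_o·A) = 1/(16.2×26.2) = 0.002356 K/W
R_total = 0.1231 K/W
Q = ΔT / R_total = 131 / 0.1231

Q ≈ 1060 W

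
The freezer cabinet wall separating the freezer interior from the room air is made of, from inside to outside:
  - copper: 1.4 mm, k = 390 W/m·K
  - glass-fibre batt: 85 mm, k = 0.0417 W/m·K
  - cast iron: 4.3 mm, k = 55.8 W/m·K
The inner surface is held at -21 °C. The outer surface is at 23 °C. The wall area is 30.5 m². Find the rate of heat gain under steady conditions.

Thermal resistances in series:
R_copper = L/(kA) = 0.0014/(390×30.5) = 1.177×10^-7 K/W
R_glass-fibre batt = L/(kA) = 0.085/(0.0417×30.5) = 0.06683 K/W
R_cast iron = L/(kA) = 0.0043/(55.8×30.5) = 2.527×10^-6 K/W
R_total = 0.06683 K/W
Q = ΔT / R_total = 44 / 0.06683

Q ≈ 658 W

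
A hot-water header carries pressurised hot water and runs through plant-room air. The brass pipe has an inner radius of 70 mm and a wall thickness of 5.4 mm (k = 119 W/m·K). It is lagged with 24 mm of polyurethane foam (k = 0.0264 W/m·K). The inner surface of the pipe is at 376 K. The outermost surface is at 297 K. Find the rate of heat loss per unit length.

Per-layer cylindrical resistances, series-summed:
R_brass pipe wall = ln(75.4/70)/(2π×119×1) = 9.939×10^-5 K/W
R_polyurethane foam = ln(99.4/75.4)/(2π×0.0264×1) = 1.666 K/W
R_total = 1.666 K/W
Q = ΔT/R_total = 79/1.666

q′ ≈ 47.4 W/m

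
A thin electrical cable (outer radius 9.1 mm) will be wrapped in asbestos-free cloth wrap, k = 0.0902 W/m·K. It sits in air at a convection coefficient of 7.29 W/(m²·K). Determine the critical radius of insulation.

r_cr ≈ 12.4 mm

For a cylinder r_cr = k/h = 0.0902/7.29
r_cr = 12.4 mm; since the bare radius (9.1 mm) is below r_cr, adding a thin layer of insulation will *increase* heat loss.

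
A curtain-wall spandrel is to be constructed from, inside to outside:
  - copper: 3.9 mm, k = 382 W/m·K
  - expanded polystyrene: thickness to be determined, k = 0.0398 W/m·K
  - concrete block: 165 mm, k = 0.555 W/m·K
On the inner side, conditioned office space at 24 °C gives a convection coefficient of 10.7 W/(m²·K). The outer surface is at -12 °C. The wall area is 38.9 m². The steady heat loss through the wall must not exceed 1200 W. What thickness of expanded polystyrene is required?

Thermal resistances in series:
R_inner film = 1/(h_i·A) = 1/(10.7×38.9) = 0.002403 K/W
R_copper = L/(kA) = 0.0039/(382×38.9) = 2.625×10^-7 K/W
R_concrete block = L/(kA) = 0.165/(0.555×38.9) = 0.007643 K/W
Sum of the known resistances R_other = 0.01005 K/W
Required total resistance R_tot = ΔT/Q_allow = 36/1200 = 0.03 K/W
R_expanded polystyrene = R_tot − R_other = 0.01995 K/W
L = R·k·A = 0.01995×0.0398×38.9

L ≈ 30.9 mm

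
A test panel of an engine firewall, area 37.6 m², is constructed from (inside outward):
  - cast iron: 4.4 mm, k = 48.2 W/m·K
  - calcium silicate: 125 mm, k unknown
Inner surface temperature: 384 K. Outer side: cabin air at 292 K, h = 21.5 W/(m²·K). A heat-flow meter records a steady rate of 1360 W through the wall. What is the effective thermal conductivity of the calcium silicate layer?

Series thermal resistances:
R_cast iron = L/(kA) = 0.0044/(48.2×37.6) = 2.428×10^-6 K/W
R_outer film = 1/(h_o·A) = 1/(21.5×37.6) = 0.001237 K/W
Sum of known resistances R_other = 0.001239 K/W
Total R = ΔT/Q = 92/1360 = 0.06765 K/W
R_calcium silicate = R_total − R_other = 0.06641 K/W
k = L/(R·A) = 0.125/(0.06641×37.6)

k ≈ 0.0501 W/(m·K)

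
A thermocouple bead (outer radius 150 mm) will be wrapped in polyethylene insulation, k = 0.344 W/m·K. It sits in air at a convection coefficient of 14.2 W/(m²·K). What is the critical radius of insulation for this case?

For a sphere r_cr = 2k/h = 2×0.344/14.2
r_cr = 48.5 mm; since the bare radius (150 mm) is above r_cr, any added insulation will reduce heat loss.

r_cr ≈ 48.5 mm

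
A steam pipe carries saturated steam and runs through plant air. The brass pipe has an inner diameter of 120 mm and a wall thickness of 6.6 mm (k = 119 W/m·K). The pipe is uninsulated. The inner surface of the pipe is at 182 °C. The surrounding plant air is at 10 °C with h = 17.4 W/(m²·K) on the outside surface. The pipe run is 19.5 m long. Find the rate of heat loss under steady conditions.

Treating each annulus and film as a series resistance:
R_brass pipe wall = ln(66.6/60)/(2π×119×19.5) = 7.158×10^-6 K/W
R_outer film = 1/(h_o·2πr_oL) = 1/(17.4×2π×0.0666×19.5) = 0.007043 K/W
R_total = 0.00705 K/W
Q = ΔT/R_total = 172/0.00705

Q ≈ 24400 W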